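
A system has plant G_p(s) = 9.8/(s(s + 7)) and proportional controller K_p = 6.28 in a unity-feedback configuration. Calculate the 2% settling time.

T_s ≈ 1.14 s

The closed-loop denominator s² + 7s + 61.54 gives ω_n = √61.54 = 7.845 and ζ = 7/(2ω_n) = 0.4461.
2% settling time T_s ≈ 4/(ζω_n) = 4/3.5 = 1.14 s.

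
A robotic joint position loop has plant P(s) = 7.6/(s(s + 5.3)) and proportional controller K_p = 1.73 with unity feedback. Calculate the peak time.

T_p = 1.27 s

From 1 + K_pP(s) = 0: s² + 5.3s + 13.15 = 0 ⇒ ω_n = 3.626, ζ = 0.7308.
Damped frequency ω_d = ω_n√(1−ζ²) = 2.475 rad/s, so peak time T_p = π/ω_d = 1.27 s.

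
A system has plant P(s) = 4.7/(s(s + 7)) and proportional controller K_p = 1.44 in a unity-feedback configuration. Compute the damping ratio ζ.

ζ = 1.35

With unity feedback the closed-loop characteristic equation is s² + 7s + 1.44·4.7 = s² + 7s + 6.768 = 0.
Matching s² + 2ζω_n s + ω_n²: ω_n = √6.768 = 2.602 rad/s and 2ζω_n = 7, so ζ = 7/(2·2.602) = 1.35.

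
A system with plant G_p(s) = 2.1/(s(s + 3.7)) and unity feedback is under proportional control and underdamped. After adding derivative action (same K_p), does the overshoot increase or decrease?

decrease

The derivative term adds K·K_d to the s-coefficient of the characteristic equation, raising 2ζω_n while ω_n is unchanged; ζ increases, so overshoot decreases.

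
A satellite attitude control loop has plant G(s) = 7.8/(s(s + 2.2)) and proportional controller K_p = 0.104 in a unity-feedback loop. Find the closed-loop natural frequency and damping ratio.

ω_n = 0.901 rad/s, ζ = 1.22

With unity feedback the closed-loop characteristic equation is s² + 2.2s + 0.104·7.8 = s² + 2.2s + 0.8112 = 0.
Matching s² + 2ζω_n s + ω_n²: ω_n = √0.8112 = 0.9007 rad/s and 2ζω_n = 2.2, so ζ = 2.2/(2·0.9007) = 1.22.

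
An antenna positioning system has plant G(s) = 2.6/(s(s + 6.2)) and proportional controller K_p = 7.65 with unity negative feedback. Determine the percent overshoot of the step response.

4.8%

The closed-loop denominator s² + 6.2s + 19.89 gives ω_n = √19.89 = 4.46 and ζ = 6.2/(2ω_n) = 0.6951.
%OS = 100·exp(−πζ/√(1−ζ²)) = 100·exp(−π·0.6951/√0.5168) = 4.8%.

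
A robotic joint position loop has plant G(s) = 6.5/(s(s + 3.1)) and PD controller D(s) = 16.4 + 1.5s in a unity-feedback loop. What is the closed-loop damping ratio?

Forward path: (16.4 + 1.5s)·6.5/(s(s+3.1)). The closed-loop characteristic equation is s² + (3.1 + 6.5·1.5)s + 6.5·16.4 = 0.
That is s² + 12.85s + 106.6 = 0, so ω_n = 10.32 rad/s and ζ = 12.85/(2·10.32) = 0.6223.

ζ = 0.622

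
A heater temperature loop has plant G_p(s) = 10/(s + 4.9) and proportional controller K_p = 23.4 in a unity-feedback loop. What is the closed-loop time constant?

τ = 0.00419 s

Closed-loop transfer function: T(s) = K_p·G_p(s)/(1 + K_p·G_p(s)) = 234/(s + 4.9 + 234) = 234/(s + 238.9).
Time constant τ = 1/238.9 = 0.00419 s.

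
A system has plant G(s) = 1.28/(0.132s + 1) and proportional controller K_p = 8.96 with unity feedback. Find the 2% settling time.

T_s ≈ 0.0423 s

Closed loop: T(s) = K_p·G/(1+K_p·G) = 11.47/(0.132s + 1 + 11.47), with pole at s = −(1 + 11.47)/0.132 = −94.46.
τ = 1/94.46 = 0.01059 s, so 2% settling time ≈ 4τ = 0.0423 s.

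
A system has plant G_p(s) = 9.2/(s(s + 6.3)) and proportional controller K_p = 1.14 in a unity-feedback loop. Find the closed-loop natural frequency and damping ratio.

1 + K_p·G_p(s) = 0 gives s² + 6.3s + 10.49 = 0.
So ω_n² = 10.49 ⇒ ω_n = 3.239 rad/s, and ζ = 6.3/(2ω_n) = 0.973.

ω_n = 3.24 rad/s, ζ = 0.973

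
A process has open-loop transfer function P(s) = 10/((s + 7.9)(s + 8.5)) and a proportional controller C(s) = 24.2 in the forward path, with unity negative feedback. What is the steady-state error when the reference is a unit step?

0.217

The loop is type 0. Static position error constant K_pos = C(0)·P(0) = 24.2·0.1489 = 3.604.
Steady-state error to a unit step: e_ss = 1/(1+K_pos) = 1/4.604 = 0.217.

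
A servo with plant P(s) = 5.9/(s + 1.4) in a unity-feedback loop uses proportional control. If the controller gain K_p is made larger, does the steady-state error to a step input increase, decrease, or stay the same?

The position error constant K_pos = K_p·P(0) grows with K_p, and e_ss = 1/(1+K_pos) falls.

decrease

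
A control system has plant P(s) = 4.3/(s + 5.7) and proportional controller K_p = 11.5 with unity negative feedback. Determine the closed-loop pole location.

Closed-loop transfer function: T(s) = K_p·P(s)/(1 + K_p·P(s)) = 49.45/(s + 5.7 + 49.45) = 49.45/(s + 55.15).
The closed-loop pole is at s = −55.15.

s = -55.15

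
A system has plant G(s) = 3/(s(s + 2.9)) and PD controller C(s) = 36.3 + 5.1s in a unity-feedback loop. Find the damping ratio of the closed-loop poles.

Forward path: (36.3 + 5.1s)·3/(s(s+2.9)). The closed-loop characteristic equation is s² + (2.9 + 3·5.1)s + 3·36.3 = 0.
That is s² + 18.2s + 108.9 = 0, so ω_n = 10.44 rad/s and ζ = 18.2/(2·10.44) = 0.872.

ζ = 0.872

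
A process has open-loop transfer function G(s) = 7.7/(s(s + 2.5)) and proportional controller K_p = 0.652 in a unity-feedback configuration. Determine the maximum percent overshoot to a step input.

12.1%

Closed-loop characteristic equation: s² + 2.5s + 5.02 = 0, so ω_n = 2.241 rad/s and ζ = 2.5/(2·2.241) = 0.5579.
%OS = 100·exp(−πζ/√(1−ζ²)) = 100·exp(−π·0.5579/√0.6888) = 12.1%.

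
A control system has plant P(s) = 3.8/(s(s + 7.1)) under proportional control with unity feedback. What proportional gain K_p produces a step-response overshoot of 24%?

K_p = 19.4

From %OS = 100·exp(−πζ/√(1−ζ²)) = 24%, ζ = −ln(0.24)/√(π²+ln²(0.24)) = 0.4136.
Characteristic equation s² + 7.1s + 3.8K_p = 0 gives ζ = 7.1/(2√(3.8K_p)).
Setting ζ = 0.4136: √(3.8K_p) = 7.1/(2·0.4136) = 8.583, so K_p = 73.67/3.8 = 19.4.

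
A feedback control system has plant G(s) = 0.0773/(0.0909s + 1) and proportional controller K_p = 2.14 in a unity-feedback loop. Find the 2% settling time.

Closed loop: T(s) = K_p·G/(1+K_p·G) = 0.1654/(0.0909s + 1 + 0.1654), with pole at s = −(1 + 0.1654)/0.0909 = −12.82.
τ = 1/12.82 = 0.078 s, so 2% settling time ≈ 4τ = 0.312 s.

T_s ≈ 0.312 s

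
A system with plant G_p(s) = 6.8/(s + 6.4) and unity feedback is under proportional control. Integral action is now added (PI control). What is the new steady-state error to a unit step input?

0

The integrator makes K_pos = lim_{s→0} C(s)G(s) infinite, so e_ss = 1/(1+K_pos) = 0.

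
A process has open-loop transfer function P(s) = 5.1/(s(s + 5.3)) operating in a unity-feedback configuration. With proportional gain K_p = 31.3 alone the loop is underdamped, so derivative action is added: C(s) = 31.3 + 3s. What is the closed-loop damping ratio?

Forward path: (31.3 + 3s)·5.1/(s(s+5.3)). The closed-loop characteristic equation is s² + (5.3 + 5.1·3)s + 5.1·31.3 = 0.
That is s² + 20.6s + 159.6 = 0, so ω_n = 12.63 rad/s and ζ = 20.6/(2·12.63) = 0.8152.

ζ = 0.815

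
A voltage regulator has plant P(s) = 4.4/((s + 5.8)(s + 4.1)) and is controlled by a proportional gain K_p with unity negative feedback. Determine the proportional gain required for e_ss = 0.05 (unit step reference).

K_p = 103

Steady-state error for a unit step on this type-0 loop is 1/(1 + K_p·P(0)).
P(0) = 0.185. Require 1/(1 + K_p·0.185) = 0.05, so 1 + 0.185·K_p = 20.
K_p = (20 − 1)/0.185 = 103.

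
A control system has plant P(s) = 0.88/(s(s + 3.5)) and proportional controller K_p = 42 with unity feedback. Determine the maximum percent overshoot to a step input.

Closed-loop characteristic equation: s² + 3.5s + 36.96 = 0, so ω_n = 6.079 rad/s and ζ = 3.5/(2·6.079) = 0.2879.
%OS = 100·exp(−πζ/√(1−ζ²)) = 100·exp(−π·0.2879/√0.9171) = 38.9%.

38.9%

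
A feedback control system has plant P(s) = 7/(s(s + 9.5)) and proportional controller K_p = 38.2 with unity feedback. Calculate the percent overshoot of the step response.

38.5%

The closed-loop denominator s² + 9.5s + 267.4 gives ω_n = √267.4 = 16.35 and ζ = 9.5/(2ω_n) = 0.2905.
%OS = 100·exp(−πζ/√(1−ζ²)) = 100·exp(−π·0.2905/√0.9156) = 38.5%.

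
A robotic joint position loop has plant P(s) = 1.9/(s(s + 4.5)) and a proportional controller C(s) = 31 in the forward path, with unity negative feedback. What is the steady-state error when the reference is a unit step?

0

The open loop C(s)P(s) has a pole at the origin (type 1), so the static position error constant is infinite and e_ss = 1/(1+∞) = 0.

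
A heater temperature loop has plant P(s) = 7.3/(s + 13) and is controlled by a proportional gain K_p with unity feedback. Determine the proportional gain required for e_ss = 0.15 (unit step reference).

For a type-0 loop with proportional control, e_ss = 1/(1 + K_p·P(0)).
P(0) = 0.5615. Require 1/(1 + K_p·0.5615) = 0.15, so 1 + 0.5615·K_p = 6.667.
K_p = (6.667 − 1)/0.5615 = 10.1.

K_p = 10.1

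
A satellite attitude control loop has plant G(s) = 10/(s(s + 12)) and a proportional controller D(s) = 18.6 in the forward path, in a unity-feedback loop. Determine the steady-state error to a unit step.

The open loop D(s)G(s) has a pole at the origin (type 1), so the static position error constant is infinite and e_ss = 1/(1+∞) = 0.

0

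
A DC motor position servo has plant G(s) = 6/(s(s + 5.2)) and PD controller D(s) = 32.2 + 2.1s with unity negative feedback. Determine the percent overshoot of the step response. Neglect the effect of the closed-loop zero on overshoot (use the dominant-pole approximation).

7.29%

Forward path: (32.2 + 2.1s)·6/(s(s+5.2)). The closed-loop characteristic equation is s² + (5.2 + 6·2.1)s + 6·32.2 = 0.
That is s² + 17.8s + 193.2 = 0, so ω_n = 13.9 rad/s and ζ = 17.8/(2·13.9) = 0.6403.
%OS = 100·exp(−πζ/√(1−ζ²)) = 7.29%.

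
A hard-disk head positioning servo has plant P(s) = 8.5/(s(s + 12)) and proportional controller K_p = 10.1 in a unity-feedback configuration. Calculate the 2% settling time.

Closed-loop characteristic equation: s² + 12s + 85.85 = 0, so ω_n = 9.266 rad/s and ζ = 12/(2·9.266) = 0.6476.
2% settling time T_s ≈ 4/(ζω_n) = 4/6 = 0.667 s.

T_s ≈ 0.667 s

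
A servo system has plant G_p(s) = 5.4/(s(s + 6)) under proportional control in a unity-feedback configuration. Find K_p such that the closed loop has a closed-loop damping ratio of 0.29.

Closed-loop characteristic equation: s² + 6s + K_p·5.4 = 0.
So ω_n = √(5.4K_p) and 2ζω_n = 6, giving ζ = 6/(2√(5.4K_p)).
Setting ζ = 0.29: √(5.4K_p) = 6/(2·0.29) = 10.34, so K_p = 107/5.4 = 19.8.

K_p = 19.8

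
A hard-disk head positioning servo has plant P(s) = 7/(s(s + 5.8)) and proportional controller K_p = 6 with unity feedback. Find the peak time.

T_p = 0.542 s

Closed-loop characteristic equation: s² + 5.8s + 42 = 0, so ω_n = 6.481 rad/s and ζ = 5.8/(2·6.481) = 0.4475.
Damped frequency ω_d = ω_n√(1−ζ²) = 5.796 rad/s, so peak time T_p = π/ω_d = 0.542 s.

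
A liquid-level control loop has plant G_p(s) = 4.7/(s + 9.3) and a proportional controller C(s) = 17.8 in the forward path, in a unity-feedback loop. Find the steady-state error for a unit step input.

0.1

The loop is type 0. Static position error constant K_pos = C(0)·G_p(0) = 17.8·0.5054 = 8.996.
Steady-state error to a unit step: e_ss = 1/(1+K_pos) = 1/9.996 = 0.1.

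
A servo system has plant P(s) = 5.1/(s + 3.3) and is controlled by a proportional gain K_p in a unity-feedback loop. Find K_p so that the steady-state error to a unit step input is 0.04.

K_p = 15.5

Steady-state error for a unit step on this type-0 loop is 1/(1 + K_p·P(0)).
P(0) = 1.545. Require 1/(1 + K_p·1.545) = 0.04, so 1 + 1.545·K_p = 25.
K_p = (25 − 1)/1.545 = 15.5.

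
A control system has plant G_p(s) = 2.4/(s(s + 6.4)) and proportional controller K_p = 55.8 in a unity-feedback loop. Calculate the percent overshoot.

40.5%

Closed-loop characteristic equation: s² + 6.4s + 133.9 = 0, so ω_n = 11.57 rad/s and ζ = 6.4/(2·11.57) = 0.2765.
%OS = 100·exp(−πζ/√(1−ζ²)) = 100·exp(−π·0.2765/√0.9235) = 40.5%.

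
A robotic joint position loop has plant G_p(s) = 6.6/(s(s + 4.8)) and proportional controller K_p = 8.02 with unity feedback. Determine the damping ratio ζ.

ζ = 0.33

1 + K_p·G_p(s) = 0 gives s² + 4.8s + 52.93 = 0.
So ω_n² = 52.93 ⇒ ω_n = 7.275 rad/s, and ζ = 4.8/(2ω_n) = 0.33.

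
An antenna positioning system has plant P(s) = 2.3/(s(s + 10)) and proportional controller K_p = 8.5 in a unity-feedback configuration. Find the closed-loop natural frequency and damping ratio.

The closed-loop denominator is s(s+10) + 8.5·2.3 = s² + 10s + 19.55.
So ω_n² = 19.55 ⇒ ω_n = 4.422 rad/s, and ζ = 10/(2ω_n) = 1.13.

ω_n = 4.42 rad/s, ζ = 1.13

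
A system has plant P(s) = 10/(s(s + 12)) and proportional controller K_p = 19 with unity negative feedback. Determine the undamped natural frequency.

1 + K_p·P(s) = 0 gives s² + 12s + 190 = 0.
Matching s² + 2ζω_n s + ω_n²: ω_n = √190 = 13.78 rad/s and 2ζω_n = 12, so ζ = 12/(2·13.78) = 0.435.

ω_n = 13.8 rad/s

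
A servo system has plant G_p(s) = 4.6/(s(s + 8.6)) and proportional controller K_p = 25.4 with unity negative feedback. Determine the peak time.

The closed-loop denominator s² + 8.6s + 116.8 gives ω_n = √116.8 = 10.81 and ζ = 8.6/(2ω_n) = 0.3978.
Damped frequency ω_d = ω_n√(1−ζ²) = 9.917 rad/s, so peak time T_p = π/ω_d = 0.317 s.

T_p = 0.317 s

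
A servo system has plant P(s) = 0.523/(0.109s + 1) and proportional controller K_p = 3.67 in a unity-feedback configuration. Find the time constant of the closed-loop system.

Closed loop: T(s) = K_p·P/(1+K_p·P) = 1.919/(0.109s + 1 + 1.919), with pole at s = −(1 + 1.919)/0.109 = −26.78.
Closed-loop time constant τ = 1/26.78 = 0.0373 s.

τ = 0.0373 s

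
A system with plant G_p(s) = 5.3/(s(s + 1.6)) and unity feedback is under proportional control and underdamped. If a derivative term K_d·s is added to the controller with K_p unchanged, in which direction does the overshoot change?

decrease

The derivative term adds K·K_d to the s-coefficient of the characteristic equation, raising 2ζω_n while ω_n is unchanged; ζ increases, so overshoot decreases.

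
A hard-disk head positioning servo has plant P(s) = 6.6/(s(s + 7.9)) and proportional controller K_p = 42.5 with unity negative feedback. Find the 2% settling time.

From 1 + K_pP(s) = 0: s² + 7.9s + 280.5 = 0 ⇒ ω_n = 16.75, ζ = 0.2358.
2% settling time T_s ≈ 4/(ζω_n) = 4/3.95 = 1.01 s.

T_s ≈ 1.01 s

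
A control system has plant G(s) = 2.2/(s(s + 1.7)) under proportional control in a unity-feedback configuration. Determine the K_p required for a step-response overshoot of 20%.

From %OS = 100·exp(−πζ/√(1−ζ²)) = 20%, ζ = −ln(0.2)/√(π²+ln²(0.2)) = 0.4559.
Characteristic equation s² + 1.7s + 2.2K_p = 0 gives ζ = 1.7/(2√(2.2K_p)).
Setting ζ = 0.4559: √(2.2K_p) = 1.7/(2·0.4559) = 1.864, so K_p = 3.475/2.2 = 1.58.

K_p = 1.58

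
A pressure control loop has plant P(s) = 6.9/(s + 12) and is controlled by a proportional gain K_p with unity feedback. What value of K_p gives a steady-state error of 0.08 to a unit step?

The loop is type 0, so e_ss(step) = 1/(1 + K_pos) with K_pos = K_p·P(0).
P(0) = 0.575. Require 1/(1 + K_p·0.575) = 0.08, so 1 + 0.575·K_p = 12.5.
K_p = (12.5 − 1)/0.575 = 20.

K_p = 20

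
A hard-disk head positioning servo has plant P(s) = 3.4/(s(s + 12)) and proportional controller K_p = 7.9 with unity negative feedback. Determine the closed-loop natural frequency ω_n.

With unity feedback the closed-loop characteristic equation is s² + 12s + 7.9·3.4 = s² + 12s + 26.86 = 0.
Matching s² + 2ζω_n s + ω_n²: ω_n = √26.86 = 5.183 rad/s and 2ζω_n = 12, so ζ = 12/(2·5.183) = 1.16.

ω_n = 5.18 rad/s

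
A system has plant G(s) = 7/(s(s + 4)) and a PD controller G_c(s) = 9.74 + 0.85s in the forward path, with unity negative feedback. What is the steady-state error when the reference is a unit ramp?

0.0587

The loop has one pole at the origin (type 1). Velocity error constant K_v = lim_{s→0} s·G_c(s)G(s) = 9.74·7/4 = 17.05.
Steady-state error to a unit ramp: e_ss = 1/K_v = 0.0587.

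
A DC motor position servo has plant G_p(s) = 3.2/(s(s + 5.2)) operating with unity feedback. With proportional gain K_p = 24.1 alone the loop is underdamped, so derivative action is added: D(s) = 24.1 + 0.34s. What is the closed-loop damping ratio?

ζ = 0.358

Forward path: (24.1 + 0.34s)·3.2/(s(s+5.2)). The closed-loop characteristic equation is s² + (5.2 + 3.2·0.34)s + 3.2·24.1 = 0.
That is s² + 6.288s + 77.12 = 0, so ω_n = 8.782 rad/s and ζ = 6.288/(2·8.782) = 0.358.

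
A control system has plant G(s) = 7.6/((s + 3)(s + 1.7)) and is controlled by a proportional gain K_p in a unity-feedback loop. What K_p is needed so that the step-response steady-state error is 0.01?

K_p = 66.4

For a type-0 loop with proportional control, e_ss = 1/(1 + K_p·G(0)).
G(0) = 1.49. Require 1/(1 + K_p·1.49) = 0.01, so 1 + 1.49·K_p = 100.
K_p = (100 − 1)/1.49 = 66.4.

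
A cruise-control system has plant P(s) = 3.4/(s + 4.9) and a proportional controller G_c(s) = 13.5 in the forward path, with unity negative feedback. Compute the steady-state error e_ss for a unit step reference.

The loop is type 0. Static position error constant K_pos = G_c(0)·P(0) = 13.5·0.6939 = 9.367.
Steady-state error to a unit step: e_ss = 1/(1+K_pos) = 1/10.37 = 0.0965.

0.0965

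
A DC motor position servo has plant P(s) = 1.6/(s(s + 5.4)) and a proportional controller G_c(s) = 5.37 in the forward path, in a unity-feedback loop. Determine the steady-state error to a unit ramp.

0.628

The loop has one pole at the origin (type 1). Velocity error constant K_v = lim_{s→0} s·G_c(s)P(s) = 5.37·1.6/5.4 = 1.591.
Steady-state error to a unit ramp: e_ss = 1/K_v = 0.628.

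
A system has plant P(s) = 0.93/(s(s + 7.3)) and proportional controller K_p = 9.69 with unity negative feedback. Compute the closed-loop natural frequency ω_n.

The closed-loop denominator is s(s+7.3) + 9.69·0.93 = s² + 7.3s + 9.012.
So ω_n² = 9.012 ⇒ ω_n = 3.002 rad/s, and ζ = 7.3/(2ω_n) = 1.22.

ω_n = 3 rad/s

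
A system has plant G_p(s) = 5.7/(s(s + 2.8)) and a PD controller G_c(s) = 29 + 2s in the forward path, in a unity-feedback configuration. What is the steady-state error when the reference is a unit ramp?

0.0169

The loop has one pole at the origin (type 1). Velocity error constant K_v = lim_{s→0} s·G_c(s)G_p(s) = 29·5.7/2.8 = 59.04.
Steady-state error to a unit ramp: e_ss = 1/K_v = 0.0169.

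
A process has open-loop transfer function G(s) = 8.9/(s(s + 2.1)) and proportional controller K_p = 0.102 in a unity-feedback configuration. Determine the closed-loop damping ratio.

ζ = 1.1

The closed-loop denominator is s(s+2.1) + 0.102·8.9 = s² + 2.1s + 0.9078.
So ω_n² = 0.9078 ⇒ ω_n = 0.9528 rad/s, and ζ = 2.1/(2ω_n) = 1.1.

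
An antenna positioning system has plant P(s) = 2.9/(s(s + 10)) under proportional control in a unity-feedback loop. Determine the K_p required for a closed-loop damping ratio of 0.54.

K_p = 29.6

Closed-loop characteristic equation: s² + 10s + K_p·2.9 = 0.
So ω_n = √(2.9K_p) and 2ζω_n = 10, giving ζ = 10/(2√(2.9K_p)).
Setting ζ = 0.54: √(2.9K_p) = 10/(2·0.54) = 9.259, so K_p = 85.73/2.9 = 29.6.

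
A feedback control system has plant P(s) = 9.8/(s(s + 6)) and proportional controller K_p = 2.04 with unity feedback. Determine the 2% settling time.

From 1 + K_pP(s) = 0: s² + 6s + 19.99 = 0 ⇒ ω_n = 4.471, ζ = 0.671.
2% settling time T_s ≈ 4/(ζω_n) = 4/3 = 1.33 s.

T_s ≈ 1.33 s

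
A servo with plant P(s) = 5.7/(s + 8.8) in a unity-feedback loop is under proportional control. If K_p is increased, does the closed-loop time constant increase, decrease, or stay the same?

The closed-loop bandwidth 8.8+K_p·5.7 grows with K_p, so τ shrinks.

decrease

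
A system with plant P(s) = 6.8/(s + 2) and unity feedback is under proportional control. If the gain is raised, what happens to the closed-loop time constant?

decrease

The closed-loop bandwidth 2+K_p·6.8 grows with K_p, so τ shrinks.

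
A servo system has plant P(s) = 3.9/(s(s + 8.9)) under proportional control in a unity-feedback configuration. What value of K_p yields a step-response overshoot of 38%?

From %OS = 100·exp(−πζ/√(1−ζ²)) = 38%, ζ = −ln(0.38)/√(π²+ln²(0.38)) = 0.2943.
Characteristic equation s² + 8.9s + 3.9K_p = 0 gives ζ = 8.9/(2√(3.9K_p)).
Setting ζ = 0.2943: √(3.9K_p) = 8.9/(2·0.2943) = 15.12, so K_p = 228.6/3.9 = 58.6.

K_p = 58.6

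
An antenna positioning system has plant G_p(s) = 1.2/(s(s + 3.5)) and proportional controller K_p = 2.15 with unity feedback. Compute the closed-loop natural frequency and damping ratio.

ω_n = 1.61 rad/s, ζ = 1.09

With unity feedback the closed-loop characteristic equation is s² + 3.5s + 2.15·1.2 = s² + 3.5s + 2.58 = 0.
So ω_n² = 2.58 ⇒ ω_n = 1.606 rad/s, and ζ = 3.5/(2ω_n) = 1.09.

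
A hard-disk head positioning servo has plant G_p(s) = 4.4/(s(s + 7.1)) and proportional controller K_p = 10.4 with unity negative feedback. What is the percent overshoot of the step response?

Closed-loop characteristic equation: s² + 7.1s + 45.76 = 0, so ω_n = 6.765 rad/s and ζ = 7.1/(2·6.765) = 0.5248.
%OS = 100·exp(−πζ/√(1−ζ²)) = 100·exp(−π·0.5248/√0.7246) = 14.4%.

14.4%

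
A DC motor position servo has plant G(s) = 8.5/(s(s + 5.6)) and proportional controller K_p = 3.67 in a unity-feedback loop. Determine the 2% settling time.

T_s ≈ 1.43 s

From 1 + K_pG(s) = 0: s² + 5.6s + 31.2 = 0 ⇒ ω_n = 5.585, ζ = 0.5013.
2% settling time T_s ≈ 4/(ζω_n) = 4/2.8 = 1.43 s.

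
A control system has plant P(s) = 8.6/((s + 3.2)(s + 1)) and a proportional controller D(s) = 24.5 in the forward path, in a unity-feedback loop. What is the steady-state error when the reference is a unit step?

0.015

The loop is type 0. Static position error constant K_pos = D(0)·P(0) = 24.5·2.687 = 65.84.
Steady-state error to a unit step: e_ss = 1/(1+K_pos) = 1/66.84 = 0.015.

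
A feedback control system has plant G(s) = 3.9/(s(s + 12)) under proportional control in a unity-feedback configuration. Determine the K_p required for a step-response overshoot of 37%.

K_p = 101

From %OS = 100·exp(−πζ/√(1−ζ²)) = 37%, ζ = −ln(0.37)/√(π²+ln²(0.37)) = 0.3017.
Characteristic equation s² + 12s + 3.9K_p = 0 gives ζ = 12/(2√(3.9K_p)).
Setting ζ = 0.3017: √(3.9K_p) = 12/(2·0.3017) = 19.89, so K_p = 395.4/3.9 = 101.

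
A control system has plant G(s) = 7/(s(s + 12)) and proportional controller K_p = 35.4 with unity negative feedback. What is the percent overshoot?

27.4%

From 1 + K_pG(s) = 0: s² + 12s + 247.8 = 0 ⇒ ω_n = 15.74, ζ = 0.3812.
%OS = 100·exp(−πζ/√(1−ζ²)) = 100·exp(−π·0.3812/√0.8547) = 27.4%.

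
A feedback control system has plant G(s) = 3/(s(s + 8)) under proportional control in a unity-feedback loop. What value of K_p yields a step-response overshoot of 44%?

From %OS = 100·exp(−πζ/√(1−ζ²)) = 44%, ζ = −ln(0.44)/√(π²+ln²(0.44)) = 0.2528.
Characteristic equation s² + 8s + 3K_p = 0 gives ζ = 8/(2√(3K_p)).
Setting ζ = 0.2528: √(3K_p) = 8/(2·0.2528) = 15.82, so K_p = 250.3/3 = 83.4.

K_p = 83.4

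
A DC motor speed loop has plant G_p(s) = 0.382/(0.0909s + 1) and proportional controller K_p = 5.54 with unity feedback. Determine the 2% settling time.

Closed loop: T(s) = K_p·G_p/(1+K_p·G_p) = 2.116/(0.0909s + 1 + 2.116), with pole at s = −(1 + 2.116)/0.0909 = −34.28.
τ = 1/34.28 = 0.02917 s, so 2% settling time ≈ 4τ = 0.117 s.

T_s ≈ 0.117 s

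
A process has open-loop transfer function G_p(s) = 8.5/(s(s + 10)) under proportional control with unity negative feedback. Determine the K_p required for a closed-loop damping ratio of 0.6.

K_p = 8.17

Closed-loop characteristic equation: s² + 10s + K_p·8.5 = 0.
So ω_n = √(8.5K_p) and 2ζω_n = 10, giving ζ = 10/(2√(8.5K_p)).
Setting ζ = 0.6: √(8.5K_p) = 10/(2·0.6) = 8.333, so K_p = 69.44/8.5 = 8.17.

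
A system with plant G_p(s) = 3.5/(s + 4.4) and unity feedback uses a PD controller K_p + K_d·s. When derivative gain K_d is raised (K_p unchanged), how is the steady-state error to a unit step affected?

At s = 0 the derivative term contributes nothing: C(0) = K_p regardless of K_d, so K_pos = K_p·G_p(0) and e_ss are unchanged.

unchanged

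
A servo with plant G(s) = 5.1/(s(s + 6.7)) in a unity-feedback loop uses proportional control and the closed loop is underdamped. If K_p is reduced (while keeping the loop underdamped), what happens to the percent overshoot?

ζ = 6.7/(2√(5.1K_p)) rises as K_p falls; higher damping means less overshoot.

decrease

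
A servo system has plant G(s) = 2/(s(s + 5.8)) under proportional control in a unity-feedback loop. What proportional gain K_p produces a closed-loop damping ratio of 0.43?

Closed-loop characteristic equation: s² + 5.8s + K_p·2 = 0.
So ω_n = √(2K_p) and 2ζω_n = 5.8, giving ζ = 5.8/(2√(2K_p)).
Setting ζ = 0.43: √(2K_p) = 5.8/(2·0.43) = 6.744, so K_p = 45.48/2 = 22.7.

K_p = 22.7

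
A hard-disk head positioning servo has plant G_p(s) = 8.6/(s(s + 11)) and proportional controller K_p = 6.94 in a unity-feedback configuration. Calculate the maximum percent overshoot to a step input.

4.14%

From 1 + K_pG_p(s) = 0: s² + 11s + 59.68 = 0 ⇒ ω_n = 7.726, ζ = 0.7119.
%OS = 100·exp(−πζ/√(1−ζ²)) = 100·exp(−π·0.7119/√0.4932) = 4.14%.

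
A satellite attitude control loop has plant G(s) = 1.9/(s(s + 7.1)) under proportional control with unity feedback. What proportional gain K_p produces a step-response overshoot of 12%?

From %OS = 100·exp(−πζ/√(1−ζ²)) = 12%, ζ = −ln(0.12)/√(π²+ln²(0.12)) = 0.5594.
Characteristic equation s² + 7.1s + 1.9K_p = 0 gives ζ = 7.1/(2√(1.9K_p)).
Setting ζ = 0.5594: √(1.9K_p) = 7.1/(2·0.5594) = 6.346, so K_p = 40.27/1.9 = 21.2.

K_p = 21.2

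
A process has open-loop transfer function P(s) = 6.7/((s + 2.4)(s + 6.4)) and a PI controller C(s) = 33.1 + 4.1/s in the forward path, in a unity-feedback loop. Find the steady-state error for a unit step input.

The open loop C(s)P(s) has a pole at the origin (type 1), so the static position error constant is infinite and e_ss = 1/(1+∞) = 0.

0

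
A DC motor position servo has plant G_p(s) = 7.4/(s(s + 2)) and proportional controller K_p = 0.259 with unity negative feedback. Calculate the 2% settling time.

From 1 + K_pG_p(s) = 0: s² + 2s + 1.917 = 0 ⇒ ω_n = 1.384, ζ = 0.7223.
2% settling time T_s ≈ 4/(ζω_n) = 4/1 = 4 s.

T_s ≈ 4 s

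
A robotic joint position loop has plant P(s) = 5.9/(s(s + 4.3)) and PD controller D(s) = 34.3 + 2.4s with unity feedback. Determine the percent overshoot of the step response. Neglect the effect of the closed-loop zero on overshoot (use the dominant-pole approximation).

Forward path: (34.3 + 2.4s)·5.9/(s(s+4.3)). The closed-loop characteristic equation is s² + (4.3 + 5.9·2.4)s + 5.9·34.3 = 0.
That is s² + 18.46s + 202.4 = 0, so ω_n = 14.23 rad/s and ζ = 18.46/(2·14.23) = 0.6488.
%OS = 100·exp(−πζ/√(1−ζ²)) = 6.86%.

6.86%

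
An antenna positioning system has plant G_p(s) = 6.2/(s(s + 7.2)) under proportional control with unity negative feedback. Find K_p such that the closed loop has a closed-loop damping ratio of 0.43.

K_p = 11.3

Closed-loop characteristic equation: s² + 7.2s + K_p·6.2 = 0.
So ω_n = √(6.2K_p) and 2ζω_n = 7.2, giving ζ = 7.2/(2√(6.2K_p)).
Setting ζ = 0.43: √(6.2K_p) = 7.2/(2·0.43) = 8.372, so K_p = 70.09/6.2 = 11.3.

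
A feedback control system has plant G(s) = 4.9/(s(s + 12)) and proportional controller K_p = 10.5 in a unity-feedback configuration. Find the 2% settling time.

From 1 + K_pG(s) = 0: s² + 12s + 51.45 = 0 ⇒ ω_n = 7.173, ζ = 0.8365.
2% settling time T_s ≈ 4/(ζω_n) = 4/6 = 0.667 s.

T_s ≈ 0.667 s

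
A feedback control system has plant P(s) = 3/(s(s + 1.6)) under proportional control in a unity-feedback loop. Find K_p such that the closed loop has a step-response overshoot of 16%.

From %OS = 100·exp(−πζ/√(1−ζ²)) = 16%, ζ = −ln(0.16)/√(π²+ln²(0.16)) = 0.5039.
Characteristic equation s² + 1.6s + 3K_p = 0 gives ζ = 1.6/(2√(3K_p)).
Setting ζ = 0.5039: √(3K_p) = 1.6/(2·0.5039) = 1.588, so K_p = 2.521/3 = 0.84.

K_p = 0.84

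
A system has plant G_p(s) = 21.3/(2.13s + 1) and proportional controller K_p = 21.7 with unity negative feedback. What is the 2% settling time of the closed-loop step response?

T_s ≈ 0.0184 s

Closed loop: T(s) = K_p·G_p/(1+K_p·G_p) = 462.2/(2.13s + 1 + 462.2), with pole at s = −(1 + 462.2)/2.13 = −217.5.
τ = 1/217.5 = 0.004598 s, so 2% settling time ≈ 4τ = 0.0184 s.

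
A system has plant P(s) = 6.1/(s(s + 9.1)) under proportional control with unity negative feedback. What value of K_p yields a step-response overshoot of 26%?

K_p = 21.9

From %OS = 100·exp(−πζ/√(1−ζ²)) = 26%, ζ = −ln(0.26)/√(π²+ln²(0.26)) = 0.3941.
Characteristic equation s² + 9.1s + 6.1K_p = 0 gives ζ = 9.1/(2√(6.1K_p)).
Setting ζ = 0.3941: √(6.1K_p) = 9.1/(2·0.3941) = 11.55, so K_p = 133.3/6.1 = 21.9.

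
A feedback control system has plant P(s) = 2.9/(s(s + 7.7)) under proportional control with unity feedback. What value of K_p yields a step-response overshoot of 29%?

K_p = 38

From %OS = 100·exp(−πζ/√(1−ζ²)) = 29%, ζ = −ln(0.29)/√(π²+ln²(0.29)) = 0.3666.
Characteristic equation s² + 7.7s + 2.9K_p = 0 gives ζ = 7.7/(2√(2.9K_p)).
Setting ζ = 0.3666: √(2.9K_p) = 7.7/(2·0.3666) = 10.5, so K_p = 110.3/2.9 = 38.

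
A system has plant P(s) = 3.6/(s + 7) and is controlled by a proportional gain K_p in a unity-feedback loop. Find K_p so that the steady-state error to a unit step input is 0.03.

For a type-0 loop with proportional control, e_ss = 1/(1 + K_p·P(0)).
P(0) = 0.5143. Require 1/(1 + K_p·0.5143) = 0.03, so 1 + 0.5143·K_p = 33.33.
K_p = (33.33 − 1)/0.5143 = 62.9.

K_p = 62.9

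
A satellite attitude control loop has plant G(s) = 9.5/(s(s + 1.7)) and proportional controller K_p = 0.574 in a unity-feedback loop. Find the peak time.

T_p = 1.44 s

The closed-loop denominator s² + 1.7s + 5.453 gives ω_n = √5.453 = 2.335 and ζ = 1.7/(2ω_n) = 0.364.
Damped frequency ω_d = ω_n√(1−ζ²) = 2.175 rad/s, so peak time T_p = π/ω_d = 1.44 s.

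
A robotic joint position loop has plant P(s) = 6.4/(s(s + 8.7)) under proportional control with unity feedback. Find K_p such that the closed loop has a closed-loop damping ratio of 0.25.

Closed-loop characteristic equation: s² + 8.7s + K_p·6.4 = 0.
So ω_n = √(6.4K_p) and 2ζω_n = 8.7, giving ζ = 8.7/(2√(6.4K_p)).
Setting ζ = 0.25: √(6.4K_p) = 8.7/(2·0.25) = 17.4, so K_p = 302.8/6.4 = 47.3.

K_p = 47.3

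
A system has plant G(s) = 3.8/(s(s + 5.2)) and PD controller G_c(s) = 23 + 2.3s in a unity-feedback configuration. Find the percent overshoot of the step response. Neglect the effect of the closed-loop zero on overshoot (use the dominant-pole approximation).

2.98%

Forward path: (23 + 2.3s)·3.8/(s(s+5.2)). The closed-loop characteristic equation is s² + (5.2 + 3.8·2.3)s + 3.8·23 = 0.
That is s² + 13.94s + 87.4 = 0, so ω_n = 9.349 rad/s and ζ = 13.94/(2·9.349) = 0.7456.
%OS = 100·exp(−πζ/√(1−ζ²)) = 2.98%.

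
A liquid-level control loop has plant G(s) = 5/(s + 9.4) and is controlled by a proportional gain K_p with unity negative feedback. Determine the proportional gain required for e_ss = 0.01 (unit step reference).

For a type-0 loop with proportional control, e_ss = 1/(1 + K_p·G(0)).
G(0) = 0.5319. Require 1/(1 + K_p·0.5319) = 0.01, so 1 + 0.5319·K_p = 100.
K_p = (100 − 1)/0.5319 = 186.

K_p = 186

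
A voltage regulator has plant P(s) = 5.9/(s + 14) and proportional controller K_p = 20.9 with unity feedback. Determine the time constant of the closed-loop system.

Closed-loop transfer function: T(s) = K_p·P(s)/(1 + K_p·P(s)) = 123.3/(s + 14 + 123.3) = 123.3/(s + 137.3).
Time constant τ = 1/137.3 = 0.00728 s.

τ = 0.00728 s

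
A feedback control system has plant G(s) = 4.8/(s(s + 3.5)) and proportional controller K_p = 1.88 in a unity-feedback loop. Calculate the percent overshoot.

10.5%

Closed-loop characteristic equation: s² + 3.5s + 9.024 = 0, so ω_n = 3.004 rad/s and ζ = 3.5/(2·3.004) = 0.5826.
%OS = 100·exp(−πζ/√(1−ζ²)) = 100·exp(−π·0.5826/√0.6606) = 10.5%.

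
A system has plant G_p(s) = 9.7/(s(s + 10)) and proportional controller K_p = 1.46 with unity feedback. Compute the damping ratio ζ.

ζ = 1.33

1 + K_p·G_p(s) = 0 gives s² + 10s + 14.16 = 0.
So ω_n² = 14.16 ⇒ ω_n = 3.763 rad/s, and ζ = 10/(2ω_n) = 1.33.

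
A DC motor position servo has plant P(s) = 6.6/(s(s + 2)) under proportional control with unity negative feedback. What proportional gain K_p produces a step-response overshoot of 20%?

K_p = 0.729

From %OS = 100·exp(−πζ/√(1−ζ²)) = 20%, ζ = −ln(0.2)/√(π²+ln²(0.2)) = 0.4559.
Characteristic equation s² + 2s + 6.6K_p = 0 gives ζ = 2/(2√(6.6K_p)).
Setting ζ = 0.4559: √(6.6K_p) = 2/(2·0.4559) = 2.193, so K_p = 4.81/6.6 = 0.729.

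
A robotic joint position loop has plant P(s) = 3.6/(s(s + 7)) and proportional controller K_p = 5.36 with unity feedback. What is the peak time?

From 1 + K_pP(s) = 0: s² + 7s + 19.3 = 0 ⇒ ω_n = 4.393, ζ = 0.7968.
Damped frequency ω_d = ω_n√(1−ζ²) = 2.654 rad/s, so peak time T_p = π/ω_d = 1.18 s.

T_p = 1.18 s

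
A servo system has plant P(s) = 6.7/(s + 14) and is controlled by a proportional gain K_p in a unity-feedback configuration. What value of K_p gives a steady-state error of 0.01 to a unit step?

Steady-state error for a unit step on this type-0 loop is 1/(1 + K_p·P(0)).
P(0) = 0.4786. Require 1/(1 + K_p·0.4786) = 0.01, so 1 + 0.4786·K_p = 100.
K_p = (100 − 1)/0.4786 = 207.

K_p = 207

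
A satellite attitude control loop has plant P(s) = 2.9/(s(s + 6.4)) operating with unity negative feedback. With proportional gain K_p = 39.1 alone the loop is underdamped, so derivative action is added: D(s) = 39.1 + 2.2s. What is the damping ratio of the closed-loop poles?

ζ = 0.6

Forward path: (39.1 + 2.2s)·2.9/(s(s+6.4)). The closed-loop characteristic equation is s² + (6.4 + 2.9·2.2)s + 2.9·39.1 = 0.
That is s² + 12.78s + 113.4 = 0, so ω_n = 10.65 rad/s and ζ = 12.78/(2·10.65) = 0.6001.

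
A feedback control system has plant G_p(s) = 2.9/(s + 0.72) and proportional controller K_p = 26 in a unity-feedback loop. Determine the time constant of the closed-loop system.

Closed-loop transfer function: T(s) = K_p·G_p(s)/(1 + K_p·G_p(s)) = 75.4/(s + 0.72 + 75.4) = 75.4/(s + 76.12).
Time constant τ = 1/76.12 = 0.0131 s.

τ = 0.0131 s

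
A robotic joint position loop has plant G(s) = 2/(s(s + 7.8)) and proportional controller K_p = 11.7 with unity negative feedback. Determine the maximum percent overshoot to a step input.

1.38%

From 1 + K_pG(s) = 0: s² + 7.8s + 23.4 = 0 ⇒ ω_n = 4.837, ζ = 0.8062.
%OS = 100·exp(−πζ/√(1−ζ²)) = 100·exp(−π·0.8062/√0.35) = 1.38%.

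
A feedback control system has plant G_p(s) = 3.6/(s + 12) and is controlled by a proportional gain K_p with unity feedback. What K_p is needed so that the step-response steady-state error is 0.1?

Steady-state error for a unit step on this type-0 loop is 1/(1 + K_p·G_p(0)).
G_p(0) = 0.3. Require 1/(1 + K_p·0.3) = 0.1, so 1 + 0.3·K_p = 10.
K_p = (10 − 1)/0.3 = 30.

K_p = 30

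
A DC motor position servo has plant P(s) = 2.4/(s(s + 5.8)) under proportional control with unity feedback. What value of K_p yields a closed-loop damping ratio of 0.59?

K_p = 10.1

Closed-loop characteristic equation: s² + 5.8s + K_p·2.4 = 0.
So ω_n = √(2.4K_p) and 2ζω_n = 5.8, giving ζ = 5.8/(2√(2.4K_p)).
Setting ζ = 0.59: √(2.4K_p) = 5.8/(2·0.59) = 4.915, so K_p = 24.16/2.4 = 10.1.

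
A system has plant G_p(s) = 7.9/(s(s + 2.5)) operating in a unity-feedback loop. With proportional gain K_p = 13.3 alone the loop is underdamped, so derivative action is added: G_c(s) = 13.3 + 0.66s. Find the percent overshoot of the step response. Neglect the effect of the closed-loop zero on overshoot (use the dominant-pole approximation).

Forward path: (13.3 + 0.66s)·7.9/(s(s+2.5)). The closed-loop characteristic equation is s² + (2.5 + 7.9·0.66)s + 7.9·13.3 = 0.
That is s² + 7.714s + 105.1 = 0, so ω_n = 10.25 rad/s and ζ = 7.714/(2·10.25) = 0.3763.
%OS = 100·exp(−πζ/√(1−ζ²)) = 27.9%.

27.9%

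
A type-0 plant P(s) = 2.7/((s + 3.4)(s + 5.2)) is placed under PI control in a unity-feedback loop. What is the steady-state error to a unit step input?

0

The PI controller's integrator makes the forward path type 1, so e_ss to a step is zero.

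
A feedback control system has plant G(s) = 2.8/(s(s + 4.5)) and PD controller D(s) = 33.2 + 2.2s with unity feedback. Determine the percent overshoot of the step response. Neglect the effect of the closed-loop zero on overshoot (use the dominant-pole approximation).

12.4%

Forward path: (33.2 + 2.2s)·2.8/(s(s+4.5)). The closed-loop characteristic equation is s² + (4.5 + 2.8·2.2)s + 2.8·33.2 = 0.
That is s² + 10.66s + 92.96 = 0, so ω_n = 9.642 rad/s and ζ = 10.66/(2·9.642) = 0.5528.
%OS = 100·exp(−πζ/√(1−ζ²)) = 12.4%.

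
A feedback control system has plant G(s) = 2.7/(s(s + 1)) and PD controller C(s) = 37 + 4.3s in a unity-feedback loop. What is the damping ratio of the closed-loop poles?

ζ = 0.631

Forward path: (37 + 4.3s)·2.7/(s(s+1)). The closed-loop characteristic equation is s² + (1 + 2.7·4.3)s + 2.7·37 = 0.
That is s² + 12.61s + 99.9 = 0, so ω_n = 9.995 rad/s and ζ = 12.61/(2·9.995) = 0.6308.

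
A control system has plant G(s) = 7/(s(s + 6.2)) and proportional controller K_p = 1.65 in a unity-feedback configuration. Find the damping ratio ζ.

The closed-loop denominator is s(s+6.2) + 1.65·7 = s² + 6.2s + 11.55.
So ω_n² = 11.55 ⇒ ω_n = 3.399 rad/s, and ζ = 6.2/(2ω_n) = 0.912.

ζ = 0.912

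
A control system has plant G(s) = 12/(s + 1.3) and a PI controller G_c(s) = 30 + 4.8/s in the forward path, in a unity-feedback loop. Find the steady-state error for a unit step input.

0

The open loop G_c(s)G(s) has a pole at the origin (type 1), so the static position error constant is infinite and e_ss = 1/(1+∞) = 0.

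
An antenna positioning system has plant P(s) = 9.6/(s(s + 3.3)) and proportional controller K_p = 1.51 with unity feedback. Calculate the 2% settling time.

Closed-loop characteristic equation: s² + 3.3s + 14.5 = 0, so ω_n = 3.807 rad/s and ζ = 3.3/(2·3.807) = 0.4334.
2% settling time T_s ≈ 4/(ζω_n) = 4/1.65 = 2.42 s.

T_s ≈ 2.42 s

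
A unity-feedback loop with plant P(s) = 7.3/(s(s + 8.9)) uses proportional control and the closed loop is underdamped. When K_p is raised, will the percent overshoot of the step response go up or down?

ζ = 8.9/(2√(7.3K_p)) decreases as K_p grows; lower damping means more overshoot.

increase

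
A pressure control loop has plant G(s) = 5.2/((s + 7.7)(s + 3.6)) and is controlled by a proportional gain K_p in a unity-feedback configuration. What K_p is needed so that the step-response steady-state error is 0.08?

K_p = 61.3

The loop is type 0, so e_ss(step) = 1/(1 + K_pos) with K_pos = K_p·G(0).
G(0) = 0.1876. Require 1/(1 + K_p·0.1876) = 0.08, so 1 + 0.1876·K_p = 12.5.
K_p = (12.5 − 1)/0.1876 = 61.3.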